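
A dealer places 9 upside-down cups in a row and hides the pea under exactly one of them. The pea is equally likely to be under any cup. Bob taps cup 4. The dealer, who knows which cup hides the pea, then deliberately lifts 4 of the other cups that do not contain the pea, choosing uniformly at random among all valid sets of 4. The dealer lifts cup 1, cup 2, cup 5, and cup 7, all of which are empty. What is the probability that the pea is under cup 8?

2/9

Condition on the true location of the pea.
If it is under any of cups 1, 2, 5, and 7 (prior 1/9 each): that cup was opened and seen not to hold the prize — ruled out; weight (1/9)·0 = 0 each.
If it is under any of cups 3, 6, 8, and 9 (prior 1/9 each): the dealer has 35 equally likely choices, so probability 1/35; weight (1/9)·(1/35) = 1/315 each.
If it is under cup 4 (prior 1/9): the dealer has 70 equally likely choices, so probability 1/70; weight (1/9)·(1/70) = 1/630.
The weights sum to 1/70.
So P(the pea under cup 8 | the dealer opened cup 1, cup 2, cup 5, and cup 7) = (1/315) / (1/70) = 2/9.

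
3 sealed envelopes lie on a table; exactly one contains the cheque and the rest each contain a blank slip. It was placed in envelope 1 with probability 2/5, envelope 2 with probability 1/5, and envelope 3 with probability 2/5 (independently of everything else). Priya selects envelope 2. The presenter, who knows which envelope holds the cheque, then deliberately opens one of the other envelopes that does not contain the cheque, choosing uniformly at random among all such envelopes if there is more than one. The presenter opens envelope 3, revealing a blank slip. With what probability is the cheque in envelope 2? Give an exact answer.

1/5

Apply Bayes' rule, conditioning on where the cheque actually is.
If it is in envelope 1 (prior 2/5): the presenter has no choice, probability 1; weight (2/5)·1 = 2/5.
If it is in envelope 2 (prior 1/5): the presenter has 2 equally likely choices, so probability 1/2; weight (1/5)·(1/2) = 1/10.
If it is in envelope 3 (prior 2/5): the presenter opened envelope 3, so this case is ruled out; weight (2/5)·0 = 0.
The weights sum to 1/2.
So P(the cheque in envelope 2 | the presenter opened envelope 3) = (1/10) / (1/2) = 1/5.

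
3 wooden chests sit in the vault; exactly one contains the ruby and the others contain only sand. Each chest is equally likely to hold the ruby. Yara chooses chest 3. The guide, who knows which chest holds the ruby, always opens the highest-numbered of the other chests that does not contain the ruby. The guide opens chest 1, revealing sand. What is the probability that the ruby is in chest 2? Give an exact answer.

1

Consider each possible location of the ruby in turn.
If it is in chest 1 (prior 1/3): the guide opened chest 1, so this case is ruled out; weight (1/3)·0 = 0.
If it is in chest 2 (prior 1/3): chest 1 is the highest-numbered option available, probability 1; weight (1/3)·1 = 1/3.
If it is in chest 3 (prior 1/3): the guide would have opened chest 2 instead, probability 0; weight (1/3)·0 = 0.
The weights sum to 1/3.
So P(the ruby in chest 2 | the guide opened chest 1) = (1/3) / (1/3) = 1.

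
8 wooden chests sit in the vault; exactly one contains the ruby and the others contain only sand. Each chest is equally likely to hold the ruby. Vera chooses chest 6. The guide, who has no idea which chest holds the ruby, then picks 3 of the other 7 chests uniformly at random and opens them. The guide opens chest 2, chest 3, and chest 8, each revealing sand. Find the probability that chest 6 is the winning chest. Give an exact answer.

Consider each possible location of the ruby in turn.
If it is in any of chests 1, 4, 5, 6, and 7 (prior 1/8 each): the guide picks exactly this set with probability 1/35 regardless, and none is the prize; weight (1/8)·(1/35) = 1/280 each.
If it is in any of chests 2, 3, and 8 (prior 1/8 each): that chest was opened and seen not to hold the prize — ruled out; weight (1/8)·0 = 0 each.
The weights sum to 1/56.
So P(the ruby in chest 6 | the guide opened chest 2, chest 3, and chest 8) = (1/280) / (1/56) = 1/5.

1/5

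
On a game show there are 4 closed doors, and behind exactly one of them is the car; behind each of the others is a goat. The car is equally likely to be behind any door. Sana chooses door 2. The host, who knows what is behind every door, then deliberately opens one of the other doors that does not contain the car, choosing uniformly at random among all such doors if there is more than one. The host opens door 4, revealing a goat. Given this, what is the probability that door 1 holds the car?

3/8

Condition on the true location of the car.
If it is behind either of doors 1 and 3 (prior 1/4 each): the host has 2 equally likely choices, so probability 1/2; weight (1/4)·(1/2) = 1/8 each.
If it is behind door 2 (prior 1/4): the host has 3 equally likely choices, so probability 1/3; weight (1/4)·(1/3) = 1/12.
If it is behind door 4 (prior 1/4): the host opened door 4, so this case is ruled out; weight (1/4)·0 = 0.
The weights sum to 1/3.
So P(the car behind door 1 | the host opened door 4) = (1/8) / (1/3) = 3/8.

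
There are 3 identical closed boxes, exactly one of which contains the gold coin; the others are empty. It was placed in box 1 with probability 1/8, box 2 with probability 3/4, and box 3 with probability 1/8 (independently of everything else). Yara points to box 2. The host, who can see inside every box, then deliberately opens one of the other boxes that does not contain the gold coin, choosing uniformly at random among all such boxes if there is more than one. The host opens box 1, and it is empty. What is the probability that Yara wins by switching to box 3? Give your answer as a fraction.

1/4

Apply Bayes' rule, conditioning on where the gold coin actually is.
If it is in box 1 (prior 1/8): the host opened box 1, so this case is ruled out; weight (1/8)·0 = 0.
If it is in box 2 (prior 3/4): the host has 2 equally likely choices, so probability 1/2; weight (3/4)·(1/2) = 3/8.
If it is in box 3 (prior 1/8): the host has no choice, probability 1; weight (1/8)·1 = 1/8.
The weights sum to 1/2.
So P(the gold coin in box 3 | the host opened box 1) = (1/8) / (1/2) = 1/4.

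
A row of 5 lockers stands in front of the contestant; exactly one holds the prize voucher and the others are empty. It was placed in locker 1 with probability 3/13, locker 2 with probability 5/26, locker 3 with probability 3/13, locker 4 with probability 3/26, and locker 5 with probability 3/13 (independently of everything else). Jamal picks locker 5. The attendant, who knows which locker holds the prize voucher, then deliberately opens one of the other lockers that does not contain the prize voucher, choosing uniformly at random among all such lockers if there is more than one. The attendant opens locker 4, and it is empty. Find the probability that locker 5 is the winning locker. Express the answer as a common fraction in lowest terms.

Apply Bayes' rule, conditioning on where the prize voucher actually is.
If it is in either of lockers 1 and 3 (prior 3/13 each): the attendant has 3 equally likely choices, so probability 1/3; weight (3/13)·(1/3) = 1/13 each.
If it is in locker 2 (prior 5/26): the attendant has 3 equally likely choices, so probability 1/3; weight (5/26)·(1/3) = 5/78.
If it is in locker 4 (prior 3/26): the attendant opened locker 4, so this case is ruled out; weight (3/26)·0 = 0.
If it is in locker 5 (prior 3/13): the attendant has 4 equally likely choices, so probability 1/4; weight (3/13)·(1/4) = 3/52.
The weights sum to 43/156.
So P(the prize voucher in locker 5 | the attendant opened locker 4) = (3/52) / (43/156) = 9/43.

9/43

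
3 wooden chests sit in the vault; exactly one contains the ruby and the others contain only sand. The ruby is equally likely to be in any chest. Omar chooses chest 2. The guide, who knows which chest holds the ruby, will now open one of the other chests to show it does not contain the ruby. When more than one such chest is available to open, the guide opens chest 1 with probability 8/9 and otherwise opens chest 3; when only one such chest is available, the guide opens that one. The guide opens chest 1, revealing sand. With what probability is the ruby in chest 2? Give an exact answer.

8/17

Consider each possible location of the ruby in turn.
If it is in chest 1 (prior 1/3): the guide opened chest 1, so this case is ruled out; weight (1/3)·0 = 0.
If it is in chest 2 (prior 1/3): chest 1 is available, opened with probability 8/9; weight (1/3)·(8/9) = 8/27.
If it is in chest 3 (prior 1/3): only chest 1 is available, probability 1; weight (1/3)·1 = 1/3.
The weights sum to 17/27.
So P(the ruby in chest 2 | the guide opened chest 1) = (8/27) / (17/27) = 8/17.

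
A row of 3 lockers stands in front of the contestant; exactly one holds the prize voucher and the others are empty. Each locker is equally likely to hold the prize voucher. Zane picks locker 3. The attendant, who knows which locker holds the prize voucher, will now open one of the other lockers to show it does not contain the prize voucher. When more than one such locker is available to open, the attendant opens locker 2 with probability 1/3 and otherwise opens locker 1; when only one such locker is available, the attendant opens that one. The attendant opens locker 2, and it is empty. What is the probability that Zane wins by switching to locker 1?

3/4

Condition on the true location of the prize voucher.
If it is in locker 1 (prior 1/3): only locker 2 is available, probability 1; weight (1/3)·1 = 1/3.
If it is in locker 2 (prior 1/3): the attendant opened locker 2, so this case is ruled out; weight (1/3)·0 = 0.
If it is in locker 3 (prior 1/3): locker 2 is available, opened with probability 1/3; weight (1/3)·(1/3) = 1/9.
The weights sum to 4/9.
So P(the prize voucher in locker 1 | the attendant opened locker 2) = (1/3) / (4/9) = 3/4.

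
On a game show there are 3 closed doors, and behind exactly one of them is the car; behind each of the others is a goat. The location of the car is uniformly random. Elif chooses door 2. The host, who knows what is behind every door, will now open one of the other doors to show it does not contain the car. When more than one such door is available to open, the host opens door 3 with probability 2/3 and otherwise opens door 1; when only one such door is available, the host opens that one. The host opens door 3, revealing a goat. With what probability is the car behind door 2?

Apply Bayes' rule, conditioning on where the car actually is.
If it is behind door 1 (prior 1/3): only door 3 is available, probability 1; weight (1/3)·1 = 1/3.
If it is behind door 2 (prior 1/3): door 3 is available, opened with probability 2/3; weight (1/3)·(2/3) = 2/9.
If it is behind door 3 (prior 1/3): the host opened door 3, so this case is ruled out; weight (1/3)·0 = 0.
The weights sum to 5/9.
So P(the car behind door 2 | the host opened door 3) = (2/9) / (5/9) = 2/5.

2/5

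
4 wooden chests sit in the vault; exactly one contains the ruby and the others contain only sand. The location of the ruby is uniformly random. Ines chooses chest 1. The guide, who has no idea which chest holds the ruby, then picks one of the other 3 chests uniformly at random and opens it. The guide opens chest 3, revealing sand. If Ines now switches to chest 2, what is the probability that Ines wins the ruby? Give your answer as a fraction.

Because the guide chose which chest to open without knowing where the ruby is, the choice is independent of the prize location. Learning that chest 3 does not hold the ruby simply rules out that one location and leaves the remaining 3 chests still equally likely by symmetry.
So P(the ruby in chest 2) = 1/3.

1/3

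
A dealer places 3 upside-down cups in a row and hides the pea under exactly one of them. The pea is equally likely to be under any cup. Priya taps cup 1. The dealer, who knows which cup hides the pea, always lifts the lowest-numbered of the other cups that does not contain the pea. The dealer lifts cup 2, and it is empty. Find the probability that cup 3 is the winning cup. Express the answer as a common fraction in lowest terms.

1/2

Apply Bayes' rule, conditioning on where the pea actually is.
If it is under either of cups 1 and 3 (prior 1/3 each): cup 2 is the lowest-numbered option available, probability 1; weight (1/3)·1 = 1/3 each.
If it is under cup 2 (prior 1/3): the dealer opened cup 2, so this case is ruled out; weight (1/3)·0 = 0.
The weights sum to 2/3.
So P(the pea under cup 3 | the dealer opened cup 2) = (1/3) / (2/3) = 1/2.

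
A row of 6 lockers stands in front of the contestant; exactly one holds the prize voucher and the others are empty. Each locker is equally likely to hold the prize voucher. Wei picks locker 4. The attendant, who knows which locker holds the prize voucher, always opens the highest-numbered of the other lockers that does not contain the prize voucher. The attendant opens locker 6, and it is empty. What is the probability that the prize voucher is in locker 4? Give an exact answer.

1/5

Condition on the true location of the prize voucher.
If it is in any of lockers 1, 2, 3, 4, and 5 (prior 1/6 each): locker 6 is the highest-numbered option available, probability 1; weight (1/6)·1 = 1/6 each.
If it is in locker 6 (prior 1/6): the attendant opened locker 6, so this case is ruled out; weight (1/6)·0 = 0.
The weights sum to 5/6.
So P(the prize voucher in locker 4 | the attendant opened locker 6) = (1/6) / (5/6) = 1/5.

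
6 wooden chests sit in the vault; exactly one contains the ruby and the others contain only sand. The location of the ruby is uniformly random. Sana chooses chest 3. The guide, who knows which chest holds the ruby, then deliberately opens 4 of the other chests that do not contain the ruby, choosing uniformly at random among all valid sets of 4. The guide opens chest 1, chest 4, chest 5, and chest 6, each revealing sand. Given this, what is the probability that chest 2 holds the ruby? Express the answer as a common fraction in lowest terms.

5/6

Apply Bayes' rule, conditioning on where the ruby actually is.
If it is in any of chests 1, 4, 5, and 6 (prior 1/6 each): that chest was opened and seen not to hold the prize — ruled out; weight (1/6)·0 = 0 each.
If it is in chest 2 (prior 1/6): the guide has no choice, probability 1; weight (1/6)·1 = 1/6.
If it is in chest 3 (prior 1/6): the guide has 5 equally likely choices, so probability 1/5; weight (1/6)·(1/5) = 1/30.
The weights sum to 1/5.
So P(the ruby in chest 2 | the guide opened chest 1, chest 4, chest 5, and chest 6) = (1/6) / (1/5) = 5/6.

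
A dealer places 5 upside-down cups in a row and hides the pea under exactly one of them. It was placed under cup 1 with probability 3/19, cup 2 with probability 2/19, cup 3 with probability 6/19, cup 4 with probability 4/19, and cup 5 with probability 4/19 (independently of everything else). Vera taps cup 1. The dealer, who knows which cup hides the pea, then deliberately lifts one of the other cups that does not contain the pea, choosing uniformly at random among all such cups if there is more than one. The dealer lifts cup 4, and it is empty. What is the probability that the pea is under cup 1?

Apply Bayes' rule, conditioning on where the pea actually is.
If it is under cup 1 (prior 3/19): the dealer has 4 equally likely choices, so probability 1/4; weight (3/19)·(1/4) = 3/76.
If it is under cup 2 (prior 2/19): the dealer has 3 equally likely choices, so probability 1/3; weight (2/19)·(1/3) = 2/57.
If it is under cup 3 (prior 6/19): the dealer has 3 equally likely choices, so probability 1/3; weight (6/19)·(1/3) = 2/19.
If it is under cup 4 (prior 4/19): the dealer opened cup 4, so this case is ruled out; weight (4/19)·0 = 0.
If it is under cup 5 (prior 4/19): the dealer has 3 equally likely choices, so probability 1/3; weight (4/19)·(1/3) = 4/57.
The weights sum to 1/4.
So P(the pea under cup 1 | the dealer opened cup 4) = (3/76) / (1/4) = 3/19.

3/19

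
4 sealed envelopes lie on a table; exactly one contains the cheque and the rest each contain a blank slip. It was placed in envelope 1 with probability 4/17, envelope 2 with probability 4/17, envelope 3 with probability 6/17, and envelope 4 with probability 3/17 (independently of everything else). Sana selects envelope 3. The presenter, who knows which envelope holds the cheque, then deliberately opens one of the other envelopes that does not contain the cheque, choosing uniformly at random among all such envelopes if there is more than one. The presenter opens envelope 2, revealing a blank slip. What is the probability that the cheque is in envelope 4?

Apply Bayes' rule, conditioning on where the cheque actually is.
If it is in envelope 1 (prior 4/17): the presenter has 2 equally likely choices, so probability 1/2; weight (4/17)·(1/2) = 2/17.
If it is in envelope 2 (prior 4/17): the presenter opened envelope 2, so this case is ruled out; weight (4/17)·0 = 0.
If it is in envelope 3 (prior 6/17): the presenter has 3 equally likely choices, so probability 1/3; weight (6/17)·(1/3) = 2/17.
If it is in envelope 4 (prior 3/17): the presenter has 2 equally likely choices, so probability 1/2; weight (3/17)·(1/2) = 3/34.
The weights sum to 11/34.
So P(the cheque in envelope 4 | the presenter opened envelope 2) = (3/34) / (11/34) = 3/11.

3/11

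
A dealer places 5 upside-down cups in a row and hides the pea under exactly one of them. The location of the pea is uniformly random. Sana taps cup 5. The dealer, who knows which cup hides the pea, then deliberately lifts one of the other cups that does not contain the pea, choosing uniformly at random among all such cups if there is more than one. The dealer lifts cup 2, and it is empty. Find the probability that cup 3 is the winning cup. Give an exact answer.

4/15

Apply Bayes' rule, conditioning on where the pea actually is.
If it is under any of cups 1, 3, and 4 (prior 1/5 each): the dealer has 3 equally likely choices, so probability 1/3; weight (1/5)·(1/3) = 1/15 each.
If it is under cup 2 (prior 1/5): the dealer opened cup 2, so this case is ruled out; weight (1/5)·0 = 0.
If it is under cup 5 (prior 1/5): the dealer has 4 equally likely choices, so probability 1/4; weight (1/5)·(1/4) = 1/20.
The weights sum to 1/4.
So P(the pea under cup 3 | the dealer opened cup 2) = (1/15) / (1/4) = 4/15.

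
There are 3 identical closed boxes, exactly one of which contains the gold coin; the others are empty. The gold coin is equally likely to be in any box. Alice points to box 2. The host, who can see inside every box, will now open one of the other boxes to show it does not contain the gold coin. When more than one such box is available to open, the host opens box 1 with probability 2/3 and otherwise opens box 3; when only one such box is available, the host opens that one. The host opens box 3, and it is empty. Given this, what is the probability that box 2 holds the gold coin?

Apply Bayes' rule, conditioning on where the gold coin actually is.
If it is in box 1 (prior 1/3): only box 3 is available, probability 1; weight (1/3)·1 = 1/3.
If it is in box 2 (prior 1/3): box 1 is available but not opened, probability 1/3; weight (1/3)·(1/3) = 1/9.
If it is in box 3 (prior 1/3): the host opened box 3, so this case is ruled out; weight (1/3)·0 = 0.
The weights sum to 4/9.
So P(the gold coin in box 2 | the host opened box 3) = (1/9) / (4/9) = 1/4.

1/4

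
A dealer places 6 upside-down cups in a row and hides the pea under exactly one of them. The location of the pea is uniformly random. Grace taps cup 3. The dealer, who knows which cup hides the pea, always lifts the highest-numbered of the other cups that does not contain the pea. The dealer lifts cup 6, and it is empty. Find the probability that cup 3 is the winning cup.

1/5

Consider each possible location of the pea in turn.
If it is under any of cups 1, 2, 3, 4, and 5 (prior 1/6 each): cup 6 is the highest-numbered option available, probability 1; weight (1/6)·1 = 1/6 each.
If it is under cup 6 (prior 1/6): the dealer opened cup 6, so this case is ruled out; weight (1/6)·0 = 0.
The weights sum to 5/6.
So P(the pea under cup 3 | the dealer opened cup 6) = (1/6) / (5/6) = 1/5.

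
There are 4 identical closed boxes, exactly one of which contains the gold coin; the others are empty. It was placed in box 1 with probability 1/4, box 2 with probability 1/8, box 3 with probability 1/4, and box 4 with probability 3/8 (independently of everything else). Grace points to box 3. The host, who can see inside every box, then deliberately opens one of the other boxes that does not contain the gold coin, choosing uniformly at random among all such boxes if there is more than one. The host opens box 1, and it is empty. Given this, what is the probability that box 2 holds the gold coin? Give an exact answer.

Consider each possible location of the gold coin in turn.
If it is in box 1 (prior 1/4): the host opened box 1, so this case is ruled out; weight (1/4)·0 = 0.
If it is in box 2 (prior 1/8): the host has 2 equally likely choices, so probability 1/2; weight (1/8)·(1/2) = 1/16.
If it is in box 3 (prior 1/4): the host has 3 equally likely choices, so probability 1/3; weight (1/4)·(1/3) = 1/12.
If it is in box 4 (prior 3/8): the host has 2 equally likely choices, so probability 1/2; weight (3/8)·(1/2) = 3/16.
The weights sum to 1/3.
So P(the gold coin in box 2 | the host opened box 1) = (1/16) / (1/3) = 3/16.

3/16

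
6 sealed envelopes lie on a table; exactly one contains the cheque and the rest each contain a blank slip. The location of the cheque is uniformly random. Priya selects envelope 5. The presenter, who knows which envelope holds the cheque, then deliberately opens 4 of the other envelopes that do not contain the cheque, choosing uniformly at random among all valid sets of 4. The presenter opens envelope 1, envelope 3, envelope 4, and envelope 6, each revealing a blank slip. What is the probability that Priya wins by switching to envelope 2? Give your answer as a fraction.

5/6

Condition on the true location of the cheque.
If it is in any of envelopes 1, 3, 4, and 6 (prior 1/6 each): that envelope was opened and seen not to hold the prize — ruled out; weight (1/6)·0 = 0 each.
If it is in envelope 2 (prior 1/6): the presenter has no choice, probability 1; weight (1/6)·1 = 1/6.
If it is in envelope 5 (prior 1/6): the presenter has 5 equally likely choices, so probability 1/5; weight (1/6)·(1/5) = 1/30.
The weights sum to 1/5.
So P(the cheque in envelope 2 | the presenter opened envelope 1, envelope 3, envelope 4, and envelope 6) = (1/6) / (1/5) = 5/6.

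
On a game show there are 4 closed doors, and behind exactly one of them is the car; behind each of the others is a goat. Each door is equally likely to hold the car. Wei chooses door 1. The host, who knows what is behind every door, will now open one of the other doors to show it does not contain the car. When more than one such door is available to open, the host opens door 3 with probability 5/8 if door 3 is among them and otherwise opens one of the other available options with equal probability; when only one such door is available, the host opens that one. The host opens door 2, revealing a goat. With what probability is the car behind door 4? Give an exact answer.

6/17

Apply Bayes' rule, conditioning on where the car actually is.
If it is behind door 1 (prior 1/4): door 3 is available but not opened; door 2 gets probability (1 − 5/8)/2 = 3/16; weight (1/4)·(3/16) = 3/64.
If it is behind door 2 (prior 1/4): the host opened door 2, so this case is ruled out; weight (1/4)·0 = 0.
If it is behind door 3 (prior 1/4): door 3 holds the prize so is unavailable; the host chooses uniformly among the 2 others, probability 1/2; weight (1/4)·(1/2) = 1/8.
If it is behind door 4 (prior 1/4): door 3 is available but not opened, probability 3/8; weight (1/4)·(3/8) = 3/32.
The weights sum to 17/64.
So P(the car behind door 4 | the host opened door 2) = (3/32) / (17/64) = 6/17.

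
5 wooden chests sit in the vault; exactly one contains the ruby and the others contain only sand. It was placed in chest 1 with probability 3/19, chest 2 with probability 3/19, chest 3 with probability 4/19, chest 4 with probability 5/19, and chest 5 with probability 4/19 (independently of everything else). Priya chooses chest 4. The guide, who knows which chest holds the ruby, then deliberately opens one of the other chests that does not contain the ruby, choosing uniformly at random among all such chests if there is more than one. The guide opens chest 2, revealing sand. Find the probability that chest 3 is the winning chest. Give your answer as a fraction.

Condition on the true location of the ruby.
If it is in chest 1 (prior 3/19): the guide has 3 equally likely choices, so probability 1/3; weight (3/19)·(1/3) = 1/19.
If it is in chest 2 (prior 3/19): the guide opened chest 2, so this case is ruled out; weight (3/19)·0 = 0.
If it is in either of chests 3 and 5 (prior 4/19 each): the guide has 3 equally likely choices, so probability 1/3; weight (4/19)·(1/3) = 4/57 each.
If it is in chest 4 (prior 5/19): the guide has 4 equally likely choices, so probability 1/4; weight (5/19)·(1/4) = 5/76.
The weights sum to 59/228.
So P(the ruby in chest 3 | the guide opened chest 2) = (4/57) / (59/228) = 16/59.

16/59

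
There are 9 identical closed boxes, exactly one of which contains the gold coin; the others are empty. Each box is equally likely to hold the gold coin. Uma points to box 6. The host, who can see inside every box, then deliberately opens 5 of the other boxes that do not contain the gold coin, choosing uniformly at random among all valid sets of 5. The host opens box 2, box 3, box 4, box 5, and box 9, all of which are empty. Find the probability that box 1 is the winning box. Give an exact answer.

8/27

Consider each possible location of the gold coin in turn.
If it is in any of boxes 1, 7, and 8 (prior 1/9 each): the host has 21 equally likely choices, so probability 1/21; weight (1/9)·(1/21) = 1/189 each.
If it is in any of boxes 2, 3, 4, 5, and 9 (prior 1/9 each): that box was opened and seen not to hold the prize — ruled out; weight (1/9)·0 = 0 each.
If it is in box 6 (prior 1/9): the host has 56 equally likely choices, so probability 1/56; weight (1/9)·(1/56) = 1/504.
The weights sum to 1/56.
So P(the gold coin in box 1 | the host opened box 2, box 3, box 4, box 5, and box 9) = (1/189) / (1/56) = 8/27.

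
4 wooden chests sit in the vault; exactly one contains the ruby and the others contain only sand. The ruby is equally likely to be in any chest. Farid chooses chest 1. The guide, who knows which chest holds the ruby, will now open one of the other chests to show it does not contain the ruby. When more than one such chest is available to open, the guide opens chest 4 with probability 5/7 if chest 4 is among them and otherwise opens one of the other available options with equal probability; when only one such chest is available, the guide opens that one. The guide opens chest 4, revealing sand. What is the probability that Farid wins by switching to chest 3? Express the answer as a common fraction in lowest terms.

Apply Bayes' rule, conditioning on where the ruby actually is.
If it is in any of chests 1, 2, and 3 (prior 1/4 each): chest 4 is available, opened with probability 5/7; weight (1/4)·(5/7) = 5/28 each.
If it is in chest 4 (prior 1/4): the guide opened chest 4, so this case is ruled out; weight (1/4)·0 = 0.
The weights sum to 15/28.
So P(the ruby in chest 3 | the guide opened chest 4) = (5/28) / (15/28) = 1/3.

1/3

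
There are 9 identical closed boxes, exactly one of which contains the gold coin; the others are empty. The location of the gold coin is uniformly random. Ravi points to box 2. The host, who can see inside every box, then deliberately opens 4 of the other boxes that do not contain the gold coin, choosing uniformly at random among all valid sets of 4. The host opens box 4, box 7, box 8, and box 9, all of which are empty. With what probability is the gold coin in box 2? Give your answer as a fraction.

Condition on the true location of the gold coin.
If it is in any of boxes 1, 3, 5, and 6 (prior 1/9 each): the host has 35 equally likely choices, so probability 1/35; weight (1/9)·(1/35) = 1/315 each.
If it is in box 2 (prior 1/9): the host has 70 equally likely choices, so probability 1/70; weight (1/9)·(1/70) = 1/630.
If it is in any of boxes 4, 7, 8, and 9 (prior 1/9 each): that box was opened and seen not to hold the prize — ruled out; weight (1/9)·0 = 0 each.
The weights sum to 1/70.
So P(the gold coin in box 2 | the host opened box 4, box 7, box 8, and box 9) = (1/630) / (1/70) = 1/9.

1/9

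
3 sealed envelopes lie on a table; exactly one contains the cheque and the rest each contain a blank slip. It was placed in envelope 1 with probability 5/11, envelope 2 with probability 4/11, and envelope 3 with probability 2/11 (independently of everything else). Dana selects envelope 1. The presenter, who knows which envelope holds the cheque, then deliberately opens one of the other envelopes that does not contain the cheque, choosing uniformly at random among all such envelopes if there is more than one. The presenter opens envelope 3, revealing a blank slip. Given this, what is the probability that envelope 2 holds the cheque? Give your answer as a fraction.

8/13

Consider each possible location of the cheque in turn.
If it is in envelope 1 (prior 5/11): the presenter has 2 equally likely choices, so probability 1/2; weight (5/11)·(1/2) = 5/22.
If it is in envelope 2 (prior 4/11): the presenter has no choice, probability 1; weight (4/11)·1 = 4/11.
If it is in envelope 3 (prior 2/11): the presenter opened envelope 3, so this case is ruled out; weight (2/11)·0 = 0.
The weights sum to 13/22.
So P(the cheque in envelope 2 | the presenter opened envelope 3) = (4/11) / (13/22) = 8/13.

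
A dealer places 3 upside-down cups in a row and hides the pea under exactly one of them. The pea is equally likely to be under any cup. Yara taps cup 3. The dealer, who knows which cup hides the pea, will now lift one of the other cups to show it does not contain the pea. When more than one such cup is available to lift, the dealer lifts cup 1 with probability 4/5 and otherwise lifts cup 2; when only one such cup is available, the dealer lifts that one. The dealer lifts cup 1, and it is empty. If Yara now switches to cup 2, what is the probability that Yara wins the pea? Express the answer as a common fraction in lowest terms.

Consider each possible location of the pea in turn.
If it is under cup 1 (prior 1/3): the dealer opened cup 1, so this case is ruled out; weight (1/3)·0 = 0.
If it is under cup 2 (prior 1/3): only cup 1 is available, probability 1; weight (1/3)·1 = 1/3.
If it is under cup 3 (prior 1/3): cup 1 is available, opened with probability 4/5; weight (1/3)·(4/5) = 4/15.
The weights sum to 3/5.
So P(the pea under cup 2 | the dealer opened cup 1) = (1/3) / (3/5) = 5/9.

5/9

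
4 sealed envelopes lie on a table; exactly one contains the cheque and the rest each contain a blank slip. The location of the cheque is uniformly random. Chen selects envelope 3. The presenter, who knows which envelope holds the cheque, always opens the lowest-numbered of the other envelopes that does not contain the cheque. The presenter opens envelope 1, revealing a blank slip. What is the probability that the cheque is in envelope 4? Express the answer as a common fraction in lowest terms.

Condition on the true location of the cheque.
If it is in envelope 1 (prior 1/4): the presenter opened envelope 1, so this case is ruled out; weight (1/4)·0 = 0.
If it is in any of envelopes 2, 3, and 4 (prior 1/4 each): envelope 1 is the lowest-numbered option available, probability 1; weight (1/4)·1 = 1/4 each.
The weights sum to 3/4.
So P(the cheque in envelope 4 | the presenter opened envelope 1) = (1/4) / (3/4) = 1/3.

1/3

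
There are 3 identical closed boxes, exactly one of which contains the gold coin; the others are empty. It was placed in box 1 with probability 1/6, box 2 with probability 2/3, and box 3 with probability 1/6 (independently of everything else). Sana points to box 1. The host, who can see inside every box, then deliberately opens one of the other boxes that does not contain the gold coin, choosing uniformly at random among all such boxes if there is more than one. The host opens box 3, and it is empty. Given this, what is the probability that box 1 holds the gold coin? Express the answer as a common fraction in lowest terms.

Apply Bayes' rule, conditioning on where the gold coin actually is.
If it is in box 1 (prior 1/6): the host has 2 equally likely choices, so probability 1/2; weight (1/6)·(1/2) = 1/12.
If it is in box 2 (prior 2/3): the host has no choice, probability 1; weight (2/3)·1 = 2/3.
If it is in box 3 (prior 1/6): the host opened box 3, so this case is ruled out; weight (1/6)·0 = 0.
The weights sum to 3/4.
So P(the gold coin in box 1 | the host opened box 3) = (1/12) / (3/4) = 1/9.

1/9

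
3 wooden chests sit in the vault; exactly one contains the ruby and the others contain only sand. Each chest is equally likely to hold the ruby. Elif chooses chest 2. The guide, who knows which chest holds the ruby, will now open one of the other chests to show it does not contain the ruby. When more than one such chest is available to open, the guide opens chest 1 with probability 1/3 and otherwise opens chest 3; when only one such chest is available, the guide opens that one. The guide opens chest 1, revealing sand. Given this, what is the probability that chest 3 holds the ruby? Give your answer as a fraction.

Apply Bayes' rule, conditioning on where the ruby actually is.
If it is in chest 1 (prior 1/3): the guide opened chest 1, so this case is ruled out; weight (1/3)·0 = 0.
If it is in chest 2 (prior 1/3): chest 1 is available, opened with probability 1/3; weight (1/3)·(1/3) = 1/9.
If it is in chest 3 (prior 1/3): only chest 1 is available, probability 1; weight (1/3)·1 = 1/3.
The weights sum to 4/9.
So P(the ruby in chest 3 | the guide opened chest 1) = (1/3) / (4/9) = 3/4.

3/4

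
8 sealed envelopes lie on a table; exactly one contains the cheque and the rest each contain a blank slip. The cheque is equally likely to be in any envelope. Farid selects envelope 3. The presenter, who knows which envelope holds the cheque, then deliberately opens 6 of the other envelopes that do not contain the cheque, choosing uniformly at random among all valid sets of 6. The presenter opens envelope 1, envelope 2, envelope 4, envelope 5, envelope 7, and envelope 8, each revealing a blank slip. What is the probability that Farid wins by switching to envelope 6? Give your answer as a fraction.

7/8

Apply Bayes' rule, conditioning on where the cheque actually is.
If it is in any of envelopes 1, 2, 4, 5, 7, and 8 (prior 1/8 each): that envelope was opened and seen not to hold the prize — ruled out; weight (1/8)·0 = 0 each.
If it is in envelope 3 (prior 1/8): the presenter has 7 equally likely choices, so probability 1/7; weight (1/8)·(1/7) = 1/56.
If it is in envelope 6 (prior 1/8): the presenter has no choice, probability 1; weight (1/8)·1 = 1/8.
The weights sum to 1/7.
So P(the cheque in envelope 6 | the presenter opened envelope 1, envelope 2, envelope 4, envelope 5, envelope 7, and envelope 8) = (1/8) / (1/7) = 7/8.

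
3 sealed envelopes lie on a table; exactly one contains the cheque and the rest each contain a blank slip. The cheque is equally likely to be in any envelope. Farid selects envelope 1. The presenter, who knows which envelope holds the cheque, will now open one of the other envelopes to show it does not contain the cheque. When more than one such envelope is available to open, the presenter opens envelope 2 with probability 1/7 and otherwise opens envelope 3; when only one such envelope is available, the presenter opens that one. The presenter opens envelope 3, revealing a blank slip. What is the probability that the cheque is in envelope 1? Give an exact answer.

6/13

Consider each possible location of the cheque in turn.
If it is in envelope 1 (prior 1/3): envelope 2 is available but not opened, probability 6/7; weight (1/3)·(6/7) = 2/7.
If it is in envelope 2 (prior 1/3): only envelope 3 is available, probability 1; weight (1/3)·1 = 1/3.
If it is in envelope 3 (prior 1/3): the presenter opened envelope 3, so this case is ruled out; weight (1/3)·0 = 0.
The weights sum to 13/21.
So P(the cheque in envelope 1 | the presenter opened envelope 3) = (2/7) / (13/21) = 6/13.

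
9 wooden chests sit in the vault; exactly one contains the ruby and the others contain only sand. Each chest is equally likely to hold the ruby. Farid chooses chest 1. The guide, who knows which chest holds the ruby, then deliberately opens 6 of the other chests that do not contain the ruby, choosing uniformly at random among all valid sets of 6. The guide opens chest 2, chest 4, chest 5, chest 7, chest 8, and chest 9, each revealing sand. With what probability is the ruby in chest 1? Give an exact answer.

1/9

Apply Bayes' rule, conditioning on where the ruby actually is.
If it is in chest 1 (prior 1/9): the guide has 28 equally likely choices, so probability 1/28; weight (1/9)·(1/28) = 1/252.
If it is in any of chests 2, 4, 5, 7, 8, and 9 (prior 1/9 each): that chest was opened and seen not to hold the prize — ruled out; weight (1/9)·0 = 0 each.
If it is in either of chests 3 and 6 (prior 1/9 each): the guide has 7 equally likely choices, so probability 1/7; weight (1/9)·(1/7) = 1/63 each.
The weights sum to 1/28.
So P(the ruby in chest 1 | the guide opened chest 2, chest 4, chest 5, chest 7, chest 8, and chest 9) = (1/252) / (1/28) = 1/9.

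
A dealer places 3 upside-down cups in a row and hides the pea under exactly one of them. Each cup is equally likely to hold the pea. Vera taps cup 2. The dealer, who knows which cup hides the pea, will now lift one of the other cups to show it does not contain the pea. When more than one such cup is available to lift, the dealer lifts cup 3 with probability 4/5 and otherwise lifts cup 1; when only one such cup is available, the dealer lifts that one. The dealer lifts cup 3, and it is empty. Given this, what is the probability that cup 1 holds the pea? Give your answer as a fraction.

5/9

Condition on the true location of the pea.
If it is under cup 1 (prior 1/3): only cup 3 is available, probability 1; weight (1/3)·1 = 1/3.
If it is under cup 2 (prior 1/3): cup 3 is available, opened with probability 4/5; weight (1/3)·(4/5) = 4/15.
If it is under cup 3 (prior 1/3): the dealer opened cup 3, so this case is ruled out; weight (1/3)·0 = 0.
The weights sum to 3/5.
So P(the pea under cup 1 | the dealer opened cup 3) = (1/3) / (3/5) = 5/9.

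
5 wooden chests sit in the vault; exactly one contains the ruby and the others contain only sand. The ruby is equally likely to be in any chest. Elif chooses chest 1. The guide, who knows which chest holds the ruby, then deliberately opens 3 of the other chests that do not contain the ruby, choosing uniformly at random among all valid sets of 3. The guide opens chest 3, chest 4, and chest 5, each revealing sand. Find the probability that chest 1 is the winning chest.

Consider each possible location of the ruby in turn.
If it is in chest 1 (prior 1/5): the guide has 4 equally likely choices, so probability 1/4; weight (1/5)·(1/4) = 1/20.
If it is in chest 2 (prior 1/5): the guide has no choice, probability 1; weight (1/5)·1 = 1/5.
If it is in any of chests 3, 4, and 5 (prior 1/5 each): that chest was opened and seen not to hold the prize — ruled out; weight (1/5)·0 = 0 each.
The weights sum to 1/4.
So P(the ruby in chest 1 | the guide opened chest 3, chest 4, and chest 5) = (1/20) / (1/4) = 1/5.

1/5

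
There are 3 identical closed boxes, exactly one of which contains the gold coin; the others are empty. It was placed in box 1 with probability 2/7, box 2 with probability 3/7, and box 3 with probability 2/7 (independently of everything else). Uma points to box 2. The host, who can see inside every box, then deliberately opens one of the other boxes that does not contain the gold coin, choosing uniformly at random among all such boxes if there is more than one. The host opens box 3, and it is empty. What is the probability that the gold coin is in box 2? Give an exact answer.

3/7

Condition on the true location of the gold coin.
If it is in box 1 (prior 2/7): the host has no choice, probability 1; weight (2/7)·1 = 2/7.
If it is in box 2 (prior 3/7): the host has 2 equally likely choices, so probability 1/2; weight (3/7)·(1/2) = 3/14.
If it is in box 3 (prior 2/7): the host opened box 3, so this case is ruled out; weight (2/7)·0 = 0.
The weights sum to 1/2.
So P(the gold coin in box 2 | the host opened box 3) = (3/14) / (1/2) = 3/7.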